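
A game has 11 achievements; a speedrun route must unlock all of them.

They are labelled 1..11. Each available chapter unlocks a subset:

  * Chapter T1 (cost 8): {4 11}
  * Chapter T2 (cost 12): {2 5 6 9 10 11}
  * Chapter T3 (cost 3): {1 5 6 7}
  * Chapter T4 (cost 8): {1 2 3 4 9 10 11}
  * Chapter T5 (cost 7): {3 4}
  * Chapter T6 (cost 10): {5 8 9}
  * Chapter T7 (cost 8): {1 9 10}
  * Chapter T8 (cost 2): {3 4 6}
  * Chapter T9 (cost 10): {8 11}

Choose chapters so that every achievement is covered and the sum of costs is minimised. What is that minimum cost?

21

T3, T4, T9 together cover every achievement (T3 ∪ T4 ∪ T9 = {1, 2, 3, 4, 5, 6, 7, 8, 9, 10, 11}); total cost 3 + 8 + 10 = 21.
The greedy pick T8, T3, T4, T6 costs 23; no covering selection beats 21.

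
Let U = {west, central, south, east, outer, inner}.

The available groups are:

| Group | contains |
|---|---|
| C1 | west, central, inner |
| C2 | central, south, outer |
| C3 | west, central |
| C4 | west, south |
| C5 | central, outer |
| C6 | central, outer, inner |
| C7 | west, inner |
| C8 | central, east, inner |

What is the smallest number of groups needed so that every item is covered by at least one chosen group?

3

Take {C4, C6, C8}. Their union is {west, central, south, east, outer, inner}, which is all 6 items.
Only C8 contains east, so C8 is forced; the remaining 3 items need at least 2 more groups (each remaining group adds at most 2) — so at least 3 groups are needed, and 3 is optimal.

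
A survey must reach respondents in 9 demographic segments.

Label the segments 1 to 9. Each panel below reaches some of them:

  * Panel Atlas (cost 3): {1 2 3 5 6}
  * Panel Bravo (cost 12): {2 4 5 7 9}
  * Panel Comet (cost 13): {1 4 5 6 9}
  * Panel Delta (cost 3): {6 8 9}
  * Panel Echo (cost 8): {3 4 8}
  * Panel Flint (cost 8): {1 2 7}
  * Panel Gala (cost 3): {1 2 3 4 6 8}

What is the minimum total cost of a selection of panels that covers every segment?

15

Bravo, Gala together cover every segment (Bravo ∪ Gala = {1, 2, 3, 4, 5, 6, 7, 8, 9}); total cost 12 + 3 = 15.
The greedy pick Gala, Atlas, Delta, Flint costs 17; no covering selection beats 15.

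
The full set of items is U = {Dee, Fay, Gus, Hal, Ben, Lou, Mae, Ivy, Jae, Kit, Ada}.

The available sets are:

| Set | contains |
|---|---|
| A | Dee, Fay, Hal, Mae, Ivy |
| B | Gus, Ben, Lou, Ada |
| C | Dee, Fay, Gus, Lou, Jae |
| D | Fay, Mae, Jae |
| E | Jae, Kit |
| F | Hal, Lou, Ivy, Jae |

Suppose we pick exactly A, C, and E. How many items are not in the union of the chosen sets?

2

Union of A, C, E = {Dee, Fay, Gus, Hal, Lou, Mae, Ivy, Jae, Kit}.
Not covered: Ben, Ada — 2 items.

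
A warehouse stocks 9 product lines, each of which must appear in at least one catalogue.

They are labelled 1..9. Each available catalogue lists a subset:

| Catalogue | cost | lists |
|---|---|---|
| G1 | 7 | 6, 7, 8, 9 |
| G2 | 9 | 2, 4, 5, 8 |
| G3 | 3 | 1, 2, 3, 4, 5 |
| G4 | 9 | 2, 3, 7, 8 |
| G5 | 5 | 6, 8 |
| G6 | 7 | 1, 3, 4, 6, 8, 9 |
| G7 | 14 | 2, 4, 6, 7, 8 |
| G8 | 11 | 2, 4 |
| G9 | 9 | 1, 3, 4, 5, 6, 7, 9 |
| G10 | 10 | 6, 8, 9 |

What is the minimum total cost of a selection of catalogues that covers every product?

10

G1, G3 together cover every product (G1 ∪ G3 = {1, 2, 3, 4, 5, 6, 7, 8, 9}); total cost 7 + 3 = 10.
No covering selection has total cost below 10.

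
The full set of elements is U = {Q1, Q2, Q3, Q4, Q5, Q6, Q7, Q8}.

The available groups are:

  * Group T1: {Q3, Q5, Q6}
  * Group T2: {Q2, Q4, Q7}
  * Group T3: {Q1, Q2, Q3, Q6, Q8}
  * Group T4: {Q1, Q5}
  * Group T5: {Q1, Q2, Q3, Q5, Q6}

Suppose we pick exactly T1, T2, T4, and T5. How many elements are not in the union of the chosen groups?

Union of T1, T2, T4, T5 = {Q1, Q2, Q3, Q4, Q5, Q6, Q7}.
Not covered: Q8 — 1 element.

1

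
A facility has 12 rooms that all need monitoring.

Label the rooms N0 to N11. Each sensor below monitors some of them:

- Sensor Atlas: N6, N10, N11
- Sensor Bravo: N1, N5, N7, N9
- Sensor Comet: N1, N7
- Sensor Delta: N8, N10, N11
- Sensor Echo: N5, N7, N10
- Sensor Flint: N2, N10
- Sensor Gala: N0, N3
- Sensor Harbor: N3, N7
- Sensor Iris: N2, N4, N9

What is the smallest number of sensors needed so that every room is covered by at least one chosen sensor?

Take {Atlas, Bravo, Delta, Gala, Iris}. Their union is {N0, N1, N2, N3, N4, N5, N6, N7, N8, N9, N10, N11}, which is all 12 rooms.
No 4 of the 9 sensors cover everything (all 126 combinations miss at least one room), so 5 is optimal.

5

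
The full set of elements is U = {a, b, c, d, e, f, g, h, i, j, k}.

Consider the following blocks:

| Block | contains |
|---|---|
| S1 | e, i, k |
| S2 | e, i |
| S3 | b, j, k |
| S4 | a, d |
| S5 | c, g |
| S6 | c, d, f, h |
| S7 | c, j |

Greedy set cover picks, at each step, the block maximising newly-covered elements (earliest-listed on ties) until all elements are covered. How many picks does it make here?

5

Greedy: pick S6 (covers 4 new) → pick S1 (covers 3 new) → pick S3 (covers 2 new) → pick S4 (covers 1 new) → pick S5 (covers 1 new). Total picks: 5.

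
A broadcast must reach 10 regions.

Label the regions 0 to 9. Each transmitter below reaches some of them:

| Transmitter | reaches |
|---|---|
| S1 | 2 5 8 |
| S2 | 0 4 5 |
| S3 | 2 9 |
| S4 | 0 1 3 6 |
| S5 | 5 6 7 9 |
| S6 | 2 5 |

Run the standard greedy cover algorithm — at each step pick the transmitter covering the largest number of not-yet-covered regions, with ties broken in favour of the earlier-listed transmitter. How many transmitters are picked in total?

Greedy: pick S4 (covers 4 new) → pick S1 (covers 3 new) → pick S5 (covers 2 new) → pick S2 (covers 1 new). Total picks: 4.

4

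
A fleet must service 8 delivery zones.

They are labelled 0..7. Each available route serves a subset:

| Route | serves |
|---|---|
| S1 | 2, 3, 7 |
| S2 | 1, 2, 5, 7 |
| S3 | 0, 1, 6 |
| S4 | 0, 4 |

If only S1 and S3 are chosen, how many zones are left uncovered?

Union of S1, S3 = {0, 1, 2, 3, 6, 7}.
Not covered: 4, 5 — 2 zones.

2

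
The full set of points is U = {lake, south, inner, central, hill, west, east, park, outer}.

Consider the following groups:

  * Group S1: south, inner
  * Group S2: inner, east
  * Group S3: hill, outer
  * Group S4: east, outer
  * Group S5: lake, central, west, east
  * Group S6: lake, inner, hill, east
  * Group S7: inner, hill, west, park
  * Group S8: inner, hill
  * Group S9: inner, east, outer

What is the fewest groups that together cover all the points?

S1, S3, S5, and S7 cover everything between them: the union {lake, south, inner, central, hill, west, east, park, outer} is all of U.
No 3 of the 9 groups cover everything (all 84 combinations miss at least one point), so 4 is optimal.

4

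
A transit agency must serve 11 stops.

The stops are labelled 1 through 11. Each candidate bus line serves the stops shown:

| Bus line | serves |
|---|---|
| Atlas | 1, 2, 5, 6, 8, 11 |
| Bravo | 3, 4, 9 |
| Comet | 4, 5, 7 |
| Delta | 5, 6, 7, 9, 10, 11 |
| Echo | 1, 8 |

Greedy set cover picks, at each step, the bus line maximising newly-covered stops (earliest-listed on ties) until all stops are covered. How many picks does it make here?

Greedy: pick Atlas (covers 6 new) → pick Bravo (covers 3 new) → pick Delta (covers 2 new). Total picks: 3.

3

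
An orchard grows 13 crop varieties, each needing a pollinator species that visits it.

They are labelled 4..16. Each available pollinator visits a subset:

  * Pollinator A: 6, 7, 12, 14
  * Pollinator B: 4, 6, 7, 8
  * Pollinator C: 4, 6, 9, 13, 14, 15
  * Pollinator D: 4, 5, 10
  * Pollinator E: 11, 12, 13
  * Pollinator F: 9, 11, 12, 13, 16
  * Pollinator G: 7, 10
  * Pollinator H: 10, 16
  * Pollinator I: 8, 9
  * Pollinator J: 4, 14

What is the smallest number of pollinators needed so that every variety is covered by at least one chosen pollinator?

B and C and D and F together: B ∪ C ∪ D ∪ F = {4, 5, 6, 7, 8, 9, 10, 11, 12, 13, 14, 15, 16} — every variety is covered.
Only C contains 15, so C is forced; the remaining 7 varieties need at least 3 more pollinators (each remaining pollinator adds at most 3) — so at least 4 pollinators are needed, and 4 is optimal.

4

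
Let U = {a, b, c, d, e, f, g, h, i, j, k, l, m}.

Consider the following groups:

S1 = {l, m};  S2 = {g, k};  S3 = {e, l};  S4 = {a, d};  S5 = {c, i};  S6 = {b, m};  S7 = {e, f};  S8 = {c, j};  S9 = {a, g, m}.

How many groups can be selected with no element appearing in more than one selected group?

S1, S2, S4, S5, S7 are pairwise disjoint (S1={l,m}; S2={g,k}; S4={a,d}; S5={c,i}; S7={e,f}).
Every remaining group overlaps one of these, and no 6 of the listed groups are pairwise disjoint, so 5 is the maximum.

5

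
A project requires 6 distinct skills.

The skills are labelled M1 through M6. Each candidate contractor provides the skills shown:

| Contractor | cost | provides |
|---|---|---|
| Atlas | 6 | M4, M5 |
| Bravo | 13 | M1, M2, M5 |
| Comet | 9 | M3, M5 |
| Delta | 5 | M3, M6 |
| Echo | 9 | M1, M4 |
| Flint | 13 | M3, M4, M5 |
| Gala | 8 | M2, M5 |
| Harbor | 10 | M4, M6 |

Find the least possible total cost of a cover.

22

Delta, Echo, Gala together cover every skill (Delta ∪ Echo ∪ Gala = {M1, M2, M3, M4, M5, M6}); total cost 5 + 9 + 8 = 22.
The greedy pick Delta, Atlas, Bravo costs 24; no covering selection beats 22.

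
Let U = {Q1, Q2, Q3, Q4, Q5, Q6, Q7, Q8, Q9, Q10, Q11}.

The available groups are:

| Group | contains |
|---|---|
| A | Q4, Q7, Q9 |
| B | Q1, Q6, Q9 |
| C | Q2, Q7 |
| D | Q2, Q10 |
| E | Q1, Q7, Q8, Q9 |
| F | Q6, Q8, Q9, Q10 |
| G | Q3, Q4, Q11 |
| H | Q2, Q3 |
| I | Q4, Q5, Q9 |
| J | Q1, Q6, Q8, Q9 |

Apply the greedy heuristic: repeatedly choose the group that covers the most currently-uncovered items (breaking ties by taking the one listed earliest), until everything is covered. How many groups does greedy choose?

Greedy: pick E (covers 4 new) → pick G (covers 3 new) → pick D (covers 2 new) → pick B (covers 1 new) → pick I (covers 1 new). Total picks: 5.

5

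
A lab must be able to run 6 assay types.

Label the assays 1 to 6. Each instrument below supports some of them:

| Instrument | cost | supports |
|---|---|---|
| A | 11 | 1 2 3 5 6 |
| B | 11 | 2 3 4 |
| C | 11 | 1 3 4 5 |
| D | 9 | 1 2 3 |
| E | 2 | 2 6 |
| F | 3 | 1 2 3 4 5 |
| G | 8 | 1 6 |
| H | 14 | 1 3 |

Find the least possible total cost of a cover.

E, F together cover every assay (E ∪ F = {1, 2, 3, 4, 5, 6}); total cost 2 + 3 = 5.
No covering selection has total cost below 5.

5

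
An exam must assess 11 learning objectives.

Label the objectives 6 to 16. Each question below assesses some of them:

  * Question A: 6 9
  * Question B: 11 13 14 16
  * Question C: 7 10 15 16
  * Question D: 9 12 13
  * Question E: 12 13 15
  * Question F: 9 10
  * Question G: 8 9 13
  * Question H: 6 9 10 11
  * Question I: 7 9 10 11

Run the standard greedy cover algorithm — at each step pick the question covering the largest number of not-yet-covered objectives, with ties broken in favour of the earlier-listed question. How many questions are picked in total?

5

Greedy: pick B (covers 4 new) → pick C (covers 3 new) → pick A (covers 2 new) → pick D (covers 1 new) → pick G (covers 1 new). Total picks: 5.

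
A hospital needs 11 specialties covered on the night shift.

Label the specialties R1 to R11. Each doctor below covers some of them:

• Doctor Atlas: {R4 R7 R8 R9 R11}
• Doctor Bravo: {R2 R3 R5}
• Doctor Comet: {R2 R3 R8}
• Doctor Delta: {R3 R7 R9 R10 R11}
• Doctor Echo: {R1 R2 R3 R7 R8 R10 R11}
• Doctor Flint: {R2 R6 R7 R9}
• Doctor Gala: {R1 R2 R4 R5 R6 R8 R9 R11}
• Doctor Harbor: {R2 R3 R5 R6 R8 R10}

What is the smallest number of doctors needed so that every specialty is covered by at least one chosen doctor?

2

Take {Echo, Gala}. Their union is {R1, R2, R3, R4, R5, R6, R7, R8, R9, R10, R11}, which is all 11 specialties.
No single doctor has all 11 specialties (the largest, Gala, has 8), so 2 is optimal.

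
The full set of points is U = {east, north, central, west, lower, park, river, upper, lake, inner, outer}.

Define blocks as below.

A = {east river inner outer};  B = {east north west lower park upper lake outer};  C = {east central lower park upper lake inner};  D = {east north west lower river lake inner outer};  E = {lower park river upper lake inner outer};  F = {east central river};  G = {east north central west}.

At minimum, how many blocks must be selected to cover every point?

C and D cover everything between them: the union {east, north, central, west, lower, park, river, upper, lake, inner, outer} is all of U.
No single block has all 11 points (the largest, B, has 8), so 2 is optimal.

2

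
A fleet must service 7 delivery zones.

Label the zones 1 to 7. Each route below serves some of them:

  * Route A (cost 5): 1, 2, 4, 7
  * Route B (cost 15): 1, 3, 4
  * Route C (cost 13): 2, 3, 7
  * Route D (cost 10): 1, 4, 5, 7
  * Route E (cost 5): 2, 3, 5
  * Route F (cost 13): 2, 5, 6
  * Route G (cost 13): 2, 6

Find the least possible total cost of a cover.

23

A, E, G together cover every zone (A ∪ E ∪ G = {1, 2, 3, 4, 5, 6, 7}); total cost 5 + 5 + 13 = 23.
No covering selection has total cost below 23.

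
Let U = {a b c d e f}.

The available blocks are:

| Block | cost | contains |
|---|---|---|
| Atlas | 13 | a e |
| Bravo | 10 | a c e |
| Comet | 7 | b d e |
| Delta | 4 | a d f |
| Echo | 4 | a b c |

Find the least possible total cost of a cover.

15

Comet, Delta, Echo together cover every item (Comet ∪ Delta ∪ Echo = {a, b, c, d, e, f}); total cost 7 + 4 + 4 = 15.
No covering selection has total cost below 15.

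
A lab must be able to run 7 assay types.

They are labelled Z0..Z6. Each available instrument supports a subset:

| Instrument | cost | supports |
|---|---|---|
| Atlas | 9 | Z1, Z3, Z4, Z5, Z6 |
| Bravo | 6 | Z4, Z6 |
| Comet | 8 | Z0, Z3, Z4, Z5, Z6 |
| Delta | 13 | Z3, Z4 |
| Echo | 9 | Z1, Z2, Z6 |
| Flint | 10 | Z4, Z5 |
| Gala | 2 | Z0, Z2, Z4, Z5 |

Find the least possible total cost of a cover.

Atlas, Gala together cover every assay (Atlas ∪ Gala = {Z0, Z1, Z2, Z3, Z4, Z5, Z6}); total cost 9 + 2 = 11.
No covering selection has total cost below 11.

11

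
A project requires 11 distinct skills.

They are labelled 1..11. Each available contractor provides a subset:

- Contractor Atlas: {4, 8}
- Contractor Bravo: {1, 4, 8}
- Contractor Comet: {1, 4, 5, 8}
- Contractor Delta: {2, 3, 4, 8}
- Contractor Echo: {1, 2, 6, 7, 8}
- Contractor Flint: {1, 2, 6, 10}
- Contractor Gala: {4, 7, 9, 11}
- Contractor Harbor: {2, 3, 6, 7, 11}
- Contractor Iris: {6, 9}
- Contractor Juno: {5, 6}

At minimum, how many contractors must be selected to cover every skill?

4

Take {Comet, Delta, Flint, Gala}. Their union is {1, 2, 3, 4, 5, 6, 7, 8, 9, 10, 11}, which is all 11 skills.
No 3 of the 10 contractors cover everything (all 120 combinations miss at least one skill), so 4 is optimal.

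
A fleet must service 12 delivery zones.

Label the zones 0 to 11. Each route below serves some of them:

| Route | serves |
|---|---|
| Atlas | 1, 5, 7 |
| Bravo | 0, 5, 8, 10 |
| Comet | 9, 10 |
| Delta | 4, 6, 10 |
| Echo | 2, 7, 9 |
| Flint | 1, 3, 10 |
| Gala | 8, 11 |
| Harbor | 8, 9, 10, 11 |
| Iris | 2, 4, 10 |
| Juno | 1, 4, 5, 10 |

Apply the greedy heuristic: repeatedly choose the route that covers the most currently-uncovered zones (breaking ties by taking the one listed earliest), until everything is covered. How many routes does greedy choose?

Greedy: pick Bravo (covers 4 new) → pick Echo (covers 3 new) → pick Delta (covers 2 new) → pick Flint (covers 2 new) → pick Gala (covers 1 new). Total picks: 5.

5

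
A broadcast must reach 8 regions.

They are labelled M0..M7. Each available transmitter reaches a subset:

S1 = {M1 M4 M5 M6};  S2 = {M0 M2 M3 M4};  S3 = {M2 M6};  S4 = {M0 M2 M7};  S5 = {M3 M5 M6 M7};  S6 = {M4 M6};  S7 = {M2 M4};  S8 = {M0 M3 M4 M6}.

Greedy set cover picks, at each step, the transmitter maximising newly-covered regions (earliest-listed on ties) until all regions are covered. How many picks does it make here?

3

Greedy: pick S1 (covers 4 new) → pick S2 (covers 3 new) → pick S4 (covers 1 new). Total picks: 3.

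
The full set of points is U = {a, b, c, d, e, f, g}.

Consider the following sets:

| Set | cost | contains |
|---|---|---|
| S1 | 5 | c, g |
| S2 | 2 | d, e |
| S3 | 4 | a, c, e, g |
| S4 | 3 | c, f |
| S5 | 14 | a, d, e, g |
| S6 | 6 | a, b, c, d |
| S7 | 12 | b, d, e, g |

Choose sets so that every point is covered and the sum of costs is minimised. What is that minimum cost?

S3, S4, S6 together cover every point (S3 ∪ S4 ∪ S6 = {a, b, c, d, e, f, g}); total cost 4 + 3 + 6 = 13.
The greedy pick S2, S3, S4, S6 costs 15; no covering selection beats 13.

13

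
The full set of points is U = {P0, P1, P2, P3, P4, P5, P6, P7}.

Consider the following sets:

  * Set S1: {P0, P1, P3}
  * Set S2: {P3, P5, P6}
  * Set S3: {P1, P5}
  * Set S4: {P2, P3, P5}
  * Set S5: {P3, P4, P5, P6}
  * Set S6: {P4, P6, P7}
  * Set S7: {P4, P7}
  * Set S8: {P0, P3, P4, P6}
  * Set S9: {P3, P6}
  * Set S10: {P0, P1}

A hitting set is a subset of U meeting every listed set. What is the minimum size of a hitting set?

3

The 3 points {P1, P3, P4} hit every set.
The sets S7, S9, S10 are pairwise disjoint, so any hitting set needs a separate point for each — at least 3. Hence 3 is optimal.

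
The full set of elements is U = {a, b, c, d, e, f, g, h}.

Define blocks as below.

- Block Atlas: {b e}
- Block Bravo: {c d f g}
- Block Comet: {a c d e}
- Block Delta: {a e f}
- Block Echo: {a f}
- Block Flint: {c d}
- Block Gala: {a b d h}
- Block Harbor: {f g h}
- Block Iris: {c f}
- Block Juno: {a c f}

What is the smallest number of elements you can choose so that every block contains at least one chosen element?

Take T = {b, d, f}. Each listed block contains at least one of these, so T is a hitting set of size 3.
The blocks Atlas, Echo, Flint are pairwise disjoint, so any hitting set needs a separate element for each — at least 3. Hence 3 is optimal.

3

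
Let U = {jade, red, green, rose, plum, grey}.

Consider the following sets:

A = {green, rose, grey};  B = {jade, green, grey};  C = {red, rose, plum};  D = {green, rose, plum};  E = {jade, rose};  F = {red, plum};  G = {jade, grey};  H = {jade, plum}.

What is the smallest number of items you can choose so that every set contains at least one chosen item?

3

T = {jade, plum, grey} meets every set (each contains at least one member of T), and |T| = 3.
No choice of 2 items meets every set, so 3 is the minimum.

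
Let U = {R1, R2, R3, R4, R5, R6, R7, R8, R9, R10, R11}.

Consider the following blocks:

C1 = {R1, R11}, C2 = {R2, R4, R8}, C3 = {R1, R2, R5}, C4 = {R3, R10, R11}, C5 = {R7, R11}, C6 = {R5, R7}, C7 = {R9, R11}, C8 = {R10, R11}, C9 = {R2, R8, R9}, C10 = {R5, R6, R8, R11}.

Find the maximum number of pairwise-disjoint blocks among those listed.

C2, C6, C8 are pairwise disjoint (C2={R2,R4,R8}; C6={R5,R7}; C8={R10,R11}).
Every remaining block overlaps one of these, and no 4 of the listed blocks are pairwise disjoint, so 3 is the maximum.

3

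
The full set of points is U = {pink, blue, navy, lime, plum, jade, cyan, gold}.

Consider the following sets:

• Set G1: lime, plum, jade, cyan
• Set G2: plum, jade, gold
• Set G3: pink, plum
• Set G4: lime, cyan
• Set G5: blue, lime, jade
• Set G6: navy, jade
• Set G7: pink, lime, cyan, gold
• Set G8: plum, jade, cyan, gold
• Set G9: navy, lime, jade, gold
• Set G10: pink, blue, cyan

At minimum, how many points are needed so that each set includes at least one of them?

3

H = {pink, jade, cyan} meets every set (each contains at least one member of H), and |H| = 3.
The sets G3, G4, G6 are pairwise disjoint, so any hitting set needs a separate point for each — at least 3. Hence 3 is optimal.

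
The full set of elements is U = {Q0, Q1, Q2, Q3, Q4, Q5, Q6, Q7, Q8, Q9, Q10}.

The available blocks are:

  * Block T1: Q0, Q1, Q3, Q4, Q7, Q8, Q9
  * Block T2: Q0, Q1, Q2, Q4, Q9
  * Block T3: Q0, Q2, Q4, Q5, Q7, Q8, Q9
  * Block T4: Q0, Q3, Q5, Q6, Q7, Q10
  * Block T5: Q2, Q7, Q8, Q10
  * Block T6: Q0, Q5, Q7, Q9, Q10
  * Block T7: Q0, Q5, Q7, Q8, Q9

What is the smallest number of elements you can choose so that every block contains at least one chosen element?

H = {Q2, Q7} meets every block (each contains at least one member of H), and |H| = 2.
No single element lies in every block, so at least 2 are needed and 2 is optimal.

2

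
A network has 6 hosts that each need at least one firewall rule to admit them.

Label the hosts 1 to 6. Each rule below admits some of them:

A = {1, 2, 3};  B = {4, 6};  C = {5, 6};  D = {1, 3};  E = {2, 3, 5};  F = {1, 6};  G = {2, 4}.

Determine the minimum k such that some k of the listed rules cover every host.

C and D and G together: C ∪ D ∪ G = {1, 2, 3, 4, 5, 6} — every host is covered.
No 2 of the 7 rules cover everything (all 21 combinations miss at least one host), so 3 is optimal.

3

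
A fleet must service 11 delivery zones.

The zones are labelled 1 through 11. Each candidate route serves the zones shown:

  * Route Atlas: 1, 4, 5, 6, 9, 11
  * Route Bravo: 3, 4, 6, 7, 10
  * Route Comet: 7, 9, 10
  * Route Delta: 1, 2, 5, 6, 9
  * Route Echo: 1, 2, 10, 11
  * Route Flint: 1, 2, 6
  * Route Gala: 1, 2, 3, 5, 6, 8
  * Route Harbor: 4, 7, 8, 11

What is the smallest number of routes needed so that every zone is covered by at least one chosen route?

3

Take {Atlas, Comet, Gala}. Their union is {1, 2, 3, 4, 5, 6, 7, 8, 9, 10, 11}, which is all 11 zones.
No 2 of the 8 routes cover everything (all 28 combinations miss at least one zone), so 3 is optimal.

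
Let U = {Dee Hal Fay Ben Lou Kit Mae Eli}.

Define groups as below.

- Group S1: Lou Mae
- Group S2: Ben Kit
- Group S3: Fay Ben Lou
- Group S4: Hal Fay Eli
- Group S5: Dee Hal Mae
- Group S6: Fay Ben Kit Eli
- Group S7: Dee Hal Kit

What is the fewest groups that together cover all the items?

3

S1, S6, and S7 cover everything between them: the union {Dee, Hal, Fay, Ben, Lou, Kit, Mae, Eli} is all of U.
No 2 of the 7 groups cover everything (all 21 combinations miss at least one item), so 3 is optimal.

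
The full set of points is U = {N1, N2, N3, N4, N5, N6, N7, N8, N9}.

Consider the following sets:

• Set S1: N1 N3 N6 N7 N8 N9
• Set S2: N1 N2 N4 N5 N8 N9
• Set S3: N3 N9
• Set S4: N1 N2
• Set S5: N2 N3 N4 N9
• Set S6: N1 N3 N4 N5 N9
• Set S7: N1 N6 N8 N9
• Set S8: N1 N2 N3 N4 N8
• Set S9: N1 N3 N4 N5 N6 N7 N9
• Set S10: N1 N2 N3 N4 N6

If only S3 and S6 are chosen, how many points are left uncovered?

Union of S3, S6 = {N1, N3, N4, N5, N9}.
Not covered: N2, N6, N7, N8 — 4 points.

4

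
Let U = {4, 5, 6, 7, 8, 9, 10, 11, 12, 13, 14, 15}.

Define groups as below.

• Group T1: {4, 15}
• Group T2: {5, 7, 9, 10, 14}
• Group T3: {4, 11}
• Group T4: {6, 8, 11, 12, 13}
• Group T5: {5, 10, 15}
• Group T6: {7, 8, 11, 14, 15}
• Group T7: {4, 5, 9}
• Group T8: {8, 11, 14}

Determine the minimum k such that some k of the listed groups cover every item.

T1 and T2 and T4 together: T1 ∪ T2 ∪ T4 = {4, 5, 6, 7, 8, 9, 10, 11, 12, 13, 14, 15} — every item is covered.
Each group has at most 5 items, and 2·5 = 10 < 12 — so at least 3 groups are needed, and 3 is optimal.

3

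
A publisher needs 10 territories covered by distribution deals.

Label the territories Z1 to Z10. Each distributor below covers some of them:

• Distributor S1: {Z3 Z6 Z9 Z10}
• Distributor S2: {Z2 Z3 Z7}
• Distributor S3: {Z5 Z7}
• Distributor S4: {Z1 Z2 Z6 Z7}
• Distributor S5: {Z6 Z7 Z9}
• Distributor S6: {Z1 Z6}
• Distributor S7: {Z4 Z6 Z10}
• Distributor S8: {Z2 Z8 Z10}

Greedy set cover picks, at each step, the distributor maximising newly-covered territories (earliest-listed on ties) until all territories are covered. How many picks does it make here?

Greedy: pick S1 (covers 4 new) → pick S4 (covers 3 new) → pick S3 (covers 1 new) → pick S7 (covers 1 new) → pick S8 (covers 1 new). Total picks: 5.

5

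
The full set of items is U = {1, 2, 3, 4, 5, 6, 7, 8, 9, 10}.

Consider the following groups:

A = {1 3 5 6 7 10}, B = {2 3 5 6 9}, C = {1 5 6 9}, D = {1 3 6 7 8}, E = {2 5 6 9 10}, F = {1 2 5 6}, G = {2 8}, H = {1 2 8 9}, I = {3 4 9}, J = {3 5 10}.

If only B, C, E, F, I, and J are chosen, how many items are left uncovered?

2

Union of B, C, E, F, I, J = {1, 2, 3, 4, 5, 6, 9, 10}.
Not covered: 7, 8 — 2 items.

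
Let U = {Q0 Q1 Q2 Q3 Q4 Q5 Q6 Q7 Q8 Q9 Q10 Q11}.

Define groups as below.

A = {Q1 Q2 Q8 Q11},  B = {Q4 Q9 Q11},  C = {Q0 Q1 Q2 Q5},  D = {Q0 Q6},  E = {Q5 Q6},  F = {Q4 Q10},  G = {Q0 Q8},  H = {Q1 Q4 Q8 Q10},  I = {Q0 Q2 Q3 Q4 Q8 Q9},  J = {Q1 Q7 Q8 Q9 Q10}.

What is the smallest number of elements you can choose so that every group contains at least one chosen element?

4

Take T = {Q0, Q1, Q4, Q6}. Each listed group contains at least one of these, so T is a hitting set of size 4.
No choice of 3 elements meets every group, so 4 is the minimum.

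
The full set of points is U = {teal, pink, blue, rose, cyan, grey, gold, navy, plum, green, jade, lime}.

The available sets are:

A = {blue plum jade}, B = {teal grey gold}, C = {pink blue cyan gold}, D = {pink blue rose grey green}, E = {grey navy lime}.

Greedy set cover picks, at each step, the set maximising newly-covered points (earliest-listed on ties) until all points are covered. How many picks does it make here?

5

Greedy: pick D (covers 5 new) → pick A (covers 2 new) → pick B (covers 2 new) → pick E (covers 2 new) → pick C (covers 1 new). Total picks: 5.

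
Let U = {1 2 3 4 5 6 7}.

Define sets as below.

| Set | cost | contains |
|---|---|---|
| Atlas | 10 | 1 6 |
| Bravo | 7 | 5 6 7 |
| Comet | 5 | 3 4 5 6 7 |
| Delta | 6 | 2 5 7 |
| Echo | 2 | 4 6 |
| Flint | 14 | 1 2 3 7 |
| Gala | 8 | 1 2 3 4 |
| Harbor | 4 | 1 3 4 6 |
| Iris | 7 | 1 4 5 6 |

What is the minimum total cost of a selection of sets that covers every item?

10

Delta, Harbor together cover every item (Delta ∪ Harbor = {1, 2, 3, 4, 5, 6, 7}); total cost 6 + 4 = 10.
The greedy pick Comet, Gala costs 13; no covering selection beats 10.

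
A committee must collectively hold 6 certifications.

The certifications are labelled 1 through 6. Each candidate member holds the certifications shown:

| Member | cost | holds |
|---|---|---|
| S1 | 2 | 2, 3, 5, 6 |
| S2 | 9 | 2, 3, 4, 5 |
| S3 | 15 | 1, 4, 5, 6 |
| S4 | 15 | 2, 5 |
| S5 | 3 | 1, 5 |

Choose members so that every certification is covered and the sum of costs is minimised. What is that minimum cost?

14

S1, S2, S5 together cover every certification (S1 ∪ S2 ∪ S5 = {1, 2, 3, 4, 5, 6}); total cost 2 + 9 + 3 = 14.
No covering selection has total cost below 14.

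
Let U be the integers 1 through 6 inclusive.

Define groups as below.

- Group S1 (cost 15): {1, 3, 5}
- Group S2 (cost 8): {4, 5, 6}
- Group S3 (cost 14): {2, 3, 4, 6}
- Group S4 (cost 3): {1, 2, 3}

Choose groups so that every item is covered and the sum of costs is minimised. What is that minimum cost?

S2, S4 together cover every item (S2 ∪ S4 = {1, 2, 3, 4, 5, 6}); total cost 8 + 3 = 11.
No covering selection has total cost below 11.

11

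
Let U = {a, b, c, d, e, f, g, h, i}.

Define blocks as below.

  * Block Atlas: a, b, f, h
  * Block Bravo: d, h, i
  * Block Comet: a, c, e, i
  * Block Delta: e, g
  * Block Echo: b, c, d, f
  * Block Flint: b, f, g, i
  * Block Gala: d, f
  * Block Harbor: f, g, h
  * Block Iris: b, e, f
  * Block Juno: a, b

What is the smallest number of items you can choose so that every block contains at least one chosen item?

4

Take T = {a, f, g, h}. Each listed block contains at least one of these, so T is a hitting set of size 4.
No choice of 3 items meets every block, so 4 is the minimum.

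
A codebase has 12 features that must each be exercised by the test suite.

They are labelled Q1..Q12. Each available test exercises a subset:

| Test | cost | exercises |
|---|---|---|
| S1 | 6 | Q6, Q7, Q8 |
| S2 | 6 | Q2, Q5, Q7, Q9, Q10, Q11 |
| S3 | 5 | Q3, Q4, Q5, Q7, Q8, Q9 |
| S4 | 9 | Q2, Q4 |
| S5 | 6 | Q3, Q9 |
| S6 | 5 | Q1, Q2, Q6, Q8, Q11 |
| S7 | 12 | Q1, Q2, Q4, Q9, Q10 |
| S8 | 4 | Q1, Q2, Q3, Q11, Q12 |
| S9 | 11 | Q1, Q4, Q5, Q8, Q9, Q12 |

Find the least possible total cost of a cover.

20

S2, S3, S6, S8 together cover every feature (S2 ∪ S3 ∪ S6 ∪ S8 = {Q1, Q2, Q3, Q4, Q5, Q6, Q7, Q8, Q9, Q10, Q11, Q12}); total cost 6 + 5 + 5 + 4 = 20.
No covering selection has total cost below 20.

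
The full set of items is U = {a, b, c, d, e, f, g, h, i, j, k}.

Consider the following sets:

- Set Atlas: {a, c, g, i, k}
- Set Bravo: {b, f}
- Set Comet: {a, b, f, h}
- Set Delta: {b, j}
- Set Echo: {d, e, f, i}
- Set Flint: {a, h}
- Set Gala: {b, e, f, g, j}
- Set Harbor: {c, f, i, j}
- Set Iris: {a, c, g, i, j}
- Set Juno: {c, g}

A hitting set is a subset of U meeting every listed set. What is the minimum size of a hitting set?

4

The 4 items {a, c, f, j} hit every set.
The sets Delta, Echo, Flint, Juno are pairwise disjoint, so any hitting set needs a separate item for each — at least 4. Hence 4 is optimal.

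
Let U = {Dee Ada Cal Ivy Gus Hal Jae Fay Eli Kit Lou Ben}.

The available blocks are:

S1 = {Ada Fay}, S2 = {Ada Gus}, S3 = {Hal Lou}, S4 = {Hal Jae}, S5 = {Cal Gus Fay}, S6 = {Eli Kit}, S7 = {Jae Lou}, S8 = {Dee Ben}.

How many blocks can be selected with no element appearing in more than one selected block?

4

S1, S4, S6, S8 are pairwise disjoint (S1={Ada,Fay}; S4={Hal,Jae}; S6={Eli,Kit}; S8={Dee,Ben}).
Every remaining block overlaps one of these, and no 5 of the listed blocks are pairwise disjoint, so 4 is the maximum.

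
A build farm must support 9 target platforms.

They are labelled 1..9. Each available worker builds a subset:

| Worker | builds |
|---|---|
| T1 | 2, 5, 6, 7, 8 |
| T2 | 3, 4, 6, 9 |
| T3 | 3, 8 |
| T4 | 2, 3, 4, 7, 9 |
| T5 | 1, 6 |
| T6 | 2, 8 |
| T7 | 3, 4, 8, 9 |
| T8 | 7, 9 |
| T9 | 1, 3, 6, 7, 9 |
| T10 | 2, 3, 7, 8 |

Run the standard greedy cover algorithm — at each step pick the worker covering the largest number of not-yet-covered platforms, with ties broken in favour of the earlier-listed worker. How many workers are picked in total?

3

Greedy: pick T1 (covers 5 new) → pick T2 (covers 3 new) → pick T5 (covers 1 new). Total picks: 3.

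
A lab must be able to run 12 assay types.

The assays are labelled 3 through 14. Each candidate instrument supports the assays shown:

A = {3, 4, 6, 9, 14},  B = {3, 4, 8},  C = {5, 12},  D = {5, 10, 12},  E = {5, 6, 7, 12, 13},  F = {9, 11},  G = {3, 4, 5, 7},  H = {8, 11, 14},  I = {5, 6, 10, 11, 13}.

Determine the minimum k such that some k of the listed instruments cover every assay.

4

Take {A, B, E, I}. Their union is {3, 4, 5, 6, 7, 8, 9, 10, 11, 12, 13, 14}, which is all 12 assays.
No 3 of the 9 instruments cover everything (all 84 combinations miss at least one assay), so 4 is optimal.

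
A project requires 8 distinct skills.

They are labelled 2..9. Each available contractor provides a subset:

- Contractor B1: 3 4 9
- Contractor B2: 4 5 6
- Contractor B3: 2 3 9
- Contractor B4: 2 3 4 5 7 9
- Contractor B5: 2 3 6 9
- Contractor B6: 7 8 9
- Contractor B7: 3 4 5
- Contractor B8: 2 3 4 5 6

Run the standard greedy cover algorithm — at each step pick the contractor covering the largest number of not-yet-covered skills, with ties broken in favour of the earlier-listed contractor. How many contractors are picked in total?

3

Greedy: pick B4 (covers 6 new) → pick B2 (covers 1 new) → pick B6 (covers 1 new). Total picks: 3.
(The true minimum cover uses only 2 contractors, so greedy is not optimal here.)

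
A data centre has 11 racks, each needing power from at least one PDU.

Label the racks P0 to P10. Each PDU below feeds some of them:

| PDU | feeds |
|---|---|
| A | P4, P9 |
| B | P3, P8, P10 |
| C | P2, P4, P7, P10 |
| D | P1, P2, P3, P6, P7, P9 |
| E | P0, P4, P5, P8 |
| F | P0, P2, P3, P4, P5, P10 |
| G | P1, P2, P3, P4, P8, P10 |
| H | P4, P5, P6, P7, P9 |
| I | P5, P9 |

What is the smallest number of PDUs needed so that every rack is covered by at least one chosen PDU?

3

Take {C, D, E}. Their union is {P0, P1, P2, P3, P4, P5, P6, P7, P8, P9, P10}, which is all 11 racks.
No 2 of the 9 PDUs cover everything (all 36 combinations miss at least one rack), so 3 is optimal.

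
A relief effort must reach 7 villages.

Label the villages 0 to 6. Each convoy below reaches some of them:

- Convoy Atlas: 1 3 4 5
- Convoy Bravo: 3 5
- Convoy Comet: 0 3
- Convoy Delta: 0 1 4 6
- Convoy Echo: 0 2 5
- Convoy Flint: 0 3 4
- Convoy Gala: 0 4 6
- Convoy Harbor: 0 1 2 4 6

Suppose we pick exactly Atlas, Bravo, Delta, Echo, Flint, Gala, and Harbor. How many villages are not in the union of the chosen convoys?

0

Union of Atlas, Bravo, Delta, Echo, Flint, Gala, Harbor = {0, 1, 2, 3, 4, 5, 6} — that's every village, so 0 are uncovered.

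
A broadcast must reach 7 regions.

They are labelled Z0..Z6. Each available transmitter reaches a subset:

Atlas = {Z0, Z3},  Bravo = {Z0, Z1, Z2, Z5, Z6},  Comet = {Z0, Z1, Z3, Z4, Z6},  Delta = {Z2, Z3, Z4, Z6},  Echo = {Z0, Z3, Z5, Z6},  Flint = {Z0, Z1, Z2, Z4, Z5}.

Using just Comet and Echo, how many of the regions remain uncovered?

1

Union of Comet, Echo = {Z0, Z1, Z3, Z4, Z5, Z6}.
Not covered: Z2 — 1 region.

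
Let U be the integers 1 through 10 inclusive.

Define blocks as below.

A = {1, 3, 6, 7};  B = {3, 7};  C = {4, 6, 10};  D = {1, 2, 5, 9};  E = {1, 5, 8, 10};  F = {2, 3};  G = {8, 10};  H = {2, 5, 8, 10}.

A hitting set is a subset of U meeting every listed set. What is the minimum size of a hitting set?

The 3 points {3, 5, 10} hit every block.
The blocks B, D, G are pairwise disjoint, so any hitting set needs a separate point for each — at least 3. Hence 3 is optimal.

3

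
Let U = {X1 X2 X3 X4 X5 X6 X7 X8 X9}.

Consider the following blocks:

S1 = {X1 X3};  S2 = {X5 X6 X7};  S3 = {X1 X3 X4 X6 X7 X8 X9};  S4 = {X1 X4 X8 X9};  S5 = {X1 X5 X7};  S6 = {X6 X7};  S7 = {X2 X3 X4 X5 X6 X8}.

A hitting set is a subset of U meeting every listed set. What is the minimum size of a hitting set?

H = {X1, X6} meets every block (each contains at least one member of H), and |H| = 2.
The blocks S2, S4 are pairwise disjoint, so any hitting set needs a separate item for each — at least 2. Hence 2 is optimal.

2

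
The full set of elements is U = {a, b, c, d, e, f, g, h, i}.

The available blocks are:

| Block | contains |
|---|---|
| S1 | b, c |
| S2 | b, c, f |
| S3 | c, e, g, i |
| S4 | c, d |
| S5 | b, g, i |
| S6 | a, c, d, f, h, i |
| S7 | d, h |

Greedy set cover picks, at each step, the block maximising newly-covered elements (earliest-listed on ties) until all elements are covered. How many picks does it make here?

Greedy: pick S6 (covers 6 new) → pick S3 (covers 2 new) → pick S1 (covers 1 new). Total picks: 3.

3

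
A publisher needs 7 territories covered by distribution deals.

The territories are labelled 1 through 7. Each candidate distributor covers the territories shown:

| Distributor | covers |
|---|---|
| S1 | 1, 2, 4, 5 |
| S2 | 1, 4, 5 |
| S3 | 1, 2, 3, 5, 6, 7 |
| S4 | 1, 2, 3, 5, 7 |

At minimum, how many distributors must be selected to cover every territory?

2

S2 and S3 together: S2 ∪ S3 = {1, 2, 3, 4, 5, 6, 7} — every territory is covered.
No single distributor has all 7 territories (the largest, S3, has 6), so 2 is optimal.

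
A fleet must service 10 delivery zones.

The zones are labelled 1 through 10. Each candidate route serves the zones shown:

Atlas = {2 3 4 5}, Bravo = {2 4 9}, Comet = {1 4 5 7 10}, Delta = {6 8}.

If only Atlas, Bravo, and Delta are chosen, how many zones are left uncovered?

3

Union of Atlas, Bravo, Delta = {2, 3, 4, 5, 6, 8, 9}.
Not covered: 1, 7, 10 — 3 zones.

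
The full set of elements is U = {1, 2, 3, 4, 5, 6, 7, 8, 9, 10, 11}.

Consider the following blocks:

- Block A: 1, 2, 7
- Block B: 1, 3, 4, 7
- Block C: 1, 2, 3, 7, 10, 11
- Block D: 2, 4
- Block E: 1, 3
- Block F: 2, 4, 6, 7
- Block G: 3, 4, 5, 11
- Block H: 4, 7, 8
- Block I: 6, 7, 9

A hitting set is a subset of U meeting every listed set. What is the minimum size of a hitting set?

3

Take T = {1, 4, 9}. Each listed block contains at least one of these, so T is a hitting set of size 3.
The blocks D, E, I are pairwise disjoint, so any hitting set needs a separate element for each — at least 3. Hence 3 is optimal.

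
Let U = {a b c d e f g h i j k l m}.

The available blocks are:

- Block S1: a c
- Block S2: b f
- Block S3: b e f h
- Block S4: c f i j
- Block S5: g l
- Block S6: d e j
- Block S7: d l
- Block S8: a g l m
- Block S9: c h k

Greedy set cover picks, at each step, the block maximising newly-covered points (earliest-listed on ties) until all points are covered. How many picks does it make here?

Greedy: pick S3 (covers 4 new) → pick S8 (covers 4 new) → pick S4 (covers 3 new) → pick S6 (covers 1 new) → pick S9 (covers 1 new). Total picks: 5.

5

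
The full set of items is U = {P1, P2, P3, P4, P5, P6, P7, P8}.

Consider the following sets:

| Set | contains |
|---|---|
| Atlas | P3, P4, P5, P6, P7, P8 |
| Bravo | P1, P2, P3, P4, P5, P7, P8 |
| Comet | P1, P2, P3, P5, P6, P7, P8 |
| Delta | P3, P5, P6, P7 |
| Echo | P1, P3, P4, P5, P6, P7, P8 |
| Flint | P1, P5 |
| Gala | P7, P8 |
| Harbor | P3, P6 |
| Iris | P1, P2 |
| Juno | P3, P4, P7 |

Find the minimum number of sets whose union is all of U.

2

Bravo and Echo cover everything between them: the union {P1, P2, P3, P4, P5, P6, P7, P8} is all of U.
No single set has all 8 items (the largest, Bravo, has 7), so 2 is optimal.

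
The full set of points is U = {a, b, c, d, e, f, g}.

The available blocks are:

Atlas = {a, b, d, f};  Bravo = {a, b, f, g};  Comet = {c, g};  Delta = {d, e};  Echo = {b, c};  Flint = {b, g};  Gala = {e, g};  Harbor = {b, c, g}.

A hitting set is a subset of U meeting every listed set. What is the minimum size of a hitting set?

3

H = {b, c, e} meets every block (each contains at least one member of H), and |H| = 3.
No choice of 2 points meets every block, so 3 is the minimum.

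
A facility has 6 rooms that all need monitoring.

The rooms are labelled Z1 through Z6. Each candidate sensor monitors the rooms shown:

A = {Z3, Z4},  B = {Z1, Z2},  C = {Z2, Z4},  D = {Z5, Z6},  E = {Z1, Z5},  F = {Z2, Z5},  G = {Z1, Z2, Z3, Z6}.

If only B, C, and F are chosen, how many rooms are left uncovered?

Union of B, C, F = {Z1, Z2, Z4, Z5}.
Not covered: Z3, Z6 — 2 rooms.

2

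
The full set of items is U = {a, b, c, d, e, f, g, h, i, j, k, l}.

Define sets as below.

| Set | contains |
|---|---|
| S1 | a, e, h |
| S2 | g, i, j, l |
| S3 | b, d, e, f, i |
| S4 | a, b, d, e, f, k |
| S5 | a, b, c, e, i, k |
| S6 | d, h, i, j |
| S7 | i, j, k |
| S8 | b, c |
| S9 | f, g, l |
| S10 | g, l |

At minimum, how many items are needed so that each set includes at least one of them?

The 4 items {c, e, i, l} hit every set.
The sets S1, S7, S8, S9 are pairwise disjoint, so any hitting set needs a separate item for each — at least 4. Hence 4 is optimal.

4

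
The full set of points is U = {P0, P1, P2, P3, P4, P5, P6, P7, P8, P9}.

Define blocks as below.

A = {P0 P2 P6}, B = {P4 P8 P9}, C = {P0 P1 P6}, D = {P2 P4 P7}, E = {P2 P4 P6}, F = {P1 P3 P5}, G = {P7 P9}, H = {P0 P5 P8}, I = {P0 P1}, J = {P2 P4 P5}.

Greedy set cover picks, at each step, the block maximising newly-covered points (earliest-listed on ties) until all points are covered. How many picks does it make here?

Greedy: pick A (covers 3 new) → pick B (covers 3 new) → pick F (covers 3 new) → pick D (covers 1 new). Total picks: 4.

4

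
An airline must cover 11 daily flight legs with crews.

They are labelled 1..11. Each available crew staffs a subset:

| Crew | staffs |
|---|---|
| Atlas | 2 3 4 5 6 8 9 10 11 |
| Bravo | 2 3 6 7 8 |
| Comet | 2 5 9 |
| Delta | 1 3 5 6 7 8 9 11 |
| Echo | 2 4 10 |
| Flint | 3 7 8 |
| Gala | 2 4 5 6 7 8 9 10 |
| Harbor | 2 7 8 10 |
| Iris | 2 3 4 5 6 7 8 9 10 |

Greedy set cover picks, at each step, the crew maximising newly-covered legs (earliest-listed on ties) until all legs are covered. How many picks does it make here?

Greedy: pick Atlas (covers 9 new) → pick Delta (covers 2 new). Total picks: 2.

2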